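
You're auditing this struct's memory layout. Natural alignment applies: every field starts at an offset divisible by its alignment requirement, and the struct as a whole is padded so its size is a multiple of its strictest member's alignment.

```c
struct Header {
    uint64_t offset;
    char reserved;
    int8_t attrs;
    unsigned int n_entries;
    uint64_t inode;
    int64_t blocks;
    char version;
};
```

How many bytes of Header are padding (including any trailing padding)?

@0: offset [8B, align 8] → 8
@8: reserved [1B, align 1] → 9
@9: attrs [1B, align 1] → 10
+2 pad (align 4)
@12: n_entries [4B, align 4] → 16
@16: inode [8B, align 8] → 24
@24: blocks [8B, align 8] → 32
@32: version [1B, align 1] → 33
+7 tail pad (align 8)
size 40, align 8
data bytes 31, size 40 → padding 9

9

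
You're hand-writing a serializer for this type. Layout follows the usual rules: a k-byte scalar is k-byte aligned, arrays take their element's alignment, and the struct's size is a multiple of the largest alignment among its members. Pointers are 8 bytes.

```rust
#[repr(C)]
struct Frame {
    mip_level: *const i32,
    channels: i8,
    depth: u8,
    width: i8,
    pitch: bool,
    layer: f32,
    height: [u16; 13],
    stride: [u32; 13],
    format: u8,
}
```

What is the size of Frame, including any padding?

0..8  mip_level  (8B, 8-aligned)
8..9  channels  (1B, 1-aligned)
9..10  depth  (1B, 1-aligned)
10..11  width  (1B, 1-aligned)
11..12  pitch  (1B, 1-aligned)
12..16  layer  (4B, 4-aligned)
16..42  height  (26B, 2-aligned)
42..44  -- padding (2B)
44..96  stride  (52B, 4-aligned)
96..97  format  (1B, 1-aligned)
97..104  -- tail padding (7B)
sizeof = 104, alignof = 8

104 bytes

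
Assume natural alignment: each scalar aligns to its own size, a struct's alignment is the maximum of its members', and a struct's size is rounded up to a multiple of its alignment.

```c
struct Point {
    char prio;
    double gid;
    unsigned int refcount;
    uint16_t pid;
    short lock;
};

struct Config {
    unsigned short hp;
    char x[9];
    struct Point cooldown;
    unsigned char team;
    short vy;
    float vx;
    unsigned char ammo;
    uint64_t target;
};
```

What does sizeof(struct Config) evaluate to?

64

Point: 0..1  prio  (1B, 1-aligned); 1..8  -- padding (7B); 8..16  gid  (8B, 8-aligned); 16..20  refcount  (4B, 4-aligned); 20..22  pid  (2B, 2-aligned); 22..24  lock  (2B, 2-aligned); sizeof = 24, alignof = 8
0..2  hp  (2B, 2-aligned)
2..11  x  (9B, 1-aligned)
11..16  -- padding (5B)
16..40  cooldown  (24B, 8-aligned)
40..41  team  (1B, 1-aligned)
41..42  -- padding (1B)
42..44  vy  (2B, 2-aligned)
44..48  vx  (4B, 4-aligned)
48..49  ammo  (1B, 1-aligned)
49..56  -- padding (7B)
56..64  target  (8B, 8-aligned)
sizeof = 64, alignof = 8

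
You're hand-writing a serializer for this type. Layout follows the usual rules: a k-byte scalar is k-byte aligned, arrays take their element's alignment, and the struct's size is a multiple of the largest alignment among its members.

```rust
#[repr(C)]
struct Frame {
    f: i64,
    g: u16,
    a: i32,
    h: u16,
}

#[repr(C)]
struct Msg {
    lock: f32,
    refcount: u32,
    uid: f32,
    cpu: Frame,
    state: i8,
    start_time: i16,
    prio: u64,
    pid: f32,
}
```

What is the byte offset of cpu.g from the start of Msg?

24

Frame: 0..8  f  (8B, 8-aligned); 8..10  g  (2B, 2-aligned); 10..12  -- padding (2B); 12..16  a  (4B, 4-aligned); 16..18  h  (2B, 2-aligned); 18..24  -- tail padding (6B); sizeof = 24, alignof = 8
0..4  lock  (4B, 4-aligned)
4..8  refcount  (4B, 4-aligned)
8..12  uid  (4B, 4-aligned)
12..16  -- padding (4B)
16..40  cpu  (24B, 8-aligned)
within Frame: g at 8
16 + 8 = 24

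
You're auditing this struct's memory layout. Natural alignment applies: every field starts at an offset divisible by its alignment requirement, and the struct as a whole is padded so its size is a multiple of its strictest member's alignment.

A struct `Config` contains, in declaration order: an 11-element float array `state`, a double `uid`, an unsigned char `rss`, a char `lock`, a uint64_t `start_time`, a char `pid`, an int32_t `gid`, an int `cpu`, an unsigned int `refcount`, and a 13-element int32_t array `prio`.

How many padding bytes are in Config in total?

state at 0 (size 44, align 4) → ends 44
pad 4 to align 8 for uid
uid at 48 (size 8, align 8) → ends 56
rss at 56 (size 1, align 1) → ends 57
lock at 57 (size 1, align 1) → ends 58
pad 6 to align 8 for start_time
start_time at 64 (size 8, align 8) → ends 72
pid at 72 (size 1, align 1) → ends 73
pad 3 to align 4 for gid
gid at 76 (size 4, align 4) → ends 80
cpu at 80 (size 4, align 4) → ends 84
refcount at 84 (size 4, align 4) → ends 88
prio at 88 (size 52, align 4) → ends 140
tail pad 4 to reach multiple of 8
total 144 bytes, alignment 8
data bytes 127, size 144 → padding 17

17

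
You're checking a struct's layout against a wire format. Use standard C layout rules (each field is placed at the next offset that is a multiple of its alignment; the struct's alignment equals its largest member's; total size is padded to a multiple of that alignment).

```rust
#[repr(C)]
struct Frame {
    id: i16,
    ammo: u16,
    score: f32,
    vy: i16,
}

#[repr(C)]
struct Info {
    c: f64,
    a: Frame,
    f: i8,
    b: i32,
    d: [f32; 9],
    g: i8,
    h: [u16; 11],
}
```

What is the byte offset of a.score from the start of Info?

12

Frame: 0..2  id  (2B, 2-aligned); 2..4  ammo  (2B, 2-aligned); 4..8  score  (4B, 4-aligned); 8..10  vy  (2B, 2-aligned); 10..12  -- tail padding (2B); sizeof = 12, alignof = 4
0..8  c  (8B, 8-aligned)
8..20  a  (12B, 4-aligned)
within Frame: score at 4
8 + 4 = 12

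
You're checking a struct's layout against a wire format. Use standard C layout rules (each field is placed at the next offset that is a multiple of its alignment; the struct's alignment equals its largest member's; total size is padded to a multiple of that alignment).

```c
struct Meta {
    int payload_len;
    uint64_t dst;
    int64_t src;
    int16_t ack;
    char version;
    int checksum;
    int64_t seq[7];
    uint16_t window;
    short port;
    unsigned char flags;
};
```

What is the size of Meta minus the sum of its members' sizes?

@0: payload_len [4B, align 4] → 4
+4 pad (align 8)
@8: dst [8B, align 8] → 16
@16: src [8B, align 8] → 24
@24: ack [2B, align 2] → 26
@26: version [1B, align 1] → 27
+1 pad (align 4)
@28: checksum [4B, align 4] → 32
@32: seq [56B, align 8] → 88
@88: window [2B, align 2] → 90
@90: port [2B, align 2] → 92
@92: flags [1B, align 1] → 93
+3 tail pad (align 8)
size 96, align 8
data bytes 88, size 96 → padding 8

8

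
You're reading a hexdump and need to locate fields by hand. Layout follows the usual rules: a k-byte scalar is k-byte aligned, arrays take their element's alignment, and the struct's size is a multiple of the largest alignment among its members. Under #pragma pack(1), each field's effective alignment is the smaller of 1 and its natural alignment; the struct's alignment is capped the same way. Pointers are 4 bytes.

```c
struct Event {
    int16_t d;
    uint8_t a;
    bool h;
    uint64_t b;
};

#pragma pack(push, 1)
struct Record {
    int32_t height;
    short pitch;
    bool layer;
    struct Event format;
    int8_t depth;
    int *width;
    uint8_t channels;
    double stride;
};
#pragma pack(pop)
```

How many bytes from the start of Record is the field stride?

29

Event: d at 0 (size 2, align 2) → ends 2; a at 2 (size 1, align 1) → ends 3; h at 3 (size 1, align 1) → ends 4; pad 4 to align 8 for b; b at 8 (size 8, align 8) → ends 16; total 16 bytes, alignment 8
height at 0 (size 4, align 1) → ends 4
pitch at 4 (size 2, align 1) → ends 6
layer at 6 (size 1, align 1) → ends 7
format at 7 (size 16, align 1) → ends 23
depth at 23 (size 1, align 1) → ends 24
width at 24 (size 4, align 1) → ends 28
channels at 28 (size 1, align 1) → ends 29
stride at 29 (size 8, align 1) → ends 37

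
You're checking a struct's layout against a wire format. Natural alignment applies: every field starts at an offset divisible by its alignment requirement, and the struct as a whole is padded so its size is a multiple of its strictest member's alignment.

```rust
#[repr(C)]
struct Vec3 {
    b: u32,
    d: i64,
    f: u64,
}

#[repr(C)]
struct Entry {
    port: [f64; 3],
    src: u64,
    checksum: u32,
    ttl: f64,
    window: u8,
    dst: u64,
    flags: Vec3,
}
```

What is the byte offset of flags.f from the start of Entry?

Vec3: @0: b [4B, align 4] → 4; +4 pad (align 8); @8: d [8B, align 8] → 16; @16: f [8B, align 8] → 24; size 24, align 8
@0: port [24B, align 8] → 24
@24: src [8B, align 8] → 32
@32: checksum [4B, align 4] → 36
+4 pad (align 8)
@40: ttl [8B, align 8] → 48
@48: window [1B, align 1] → 49
+7 pad (align 8)
@56: dst [8B, align 8] → 64
@64: flags [24B, align 8] → 88
within Vec3: f at 16
64 + 16 = 80

80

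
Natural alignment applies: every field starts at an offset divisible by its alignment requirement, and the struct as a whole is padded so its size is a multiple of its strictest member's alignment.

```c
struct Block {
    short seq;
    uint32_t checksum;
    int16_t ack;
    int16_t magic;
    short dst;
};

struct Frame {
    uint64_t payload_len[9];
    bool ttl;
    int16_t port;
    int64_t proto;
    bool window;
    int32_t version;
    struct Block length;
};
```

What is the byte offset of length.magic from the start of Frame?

Block: seq at 0 (size 2, align 2) → ends 2; pad 2 to align 4 for checksum; checksum at 4 (size 4, align 4) → ends 8; ack at 8 (size 2, align 2) → ends 10; magic at 10 (size 2, align 2) → ends 12; dst at 12 (size 2, align 2) → ends 14; tail pad 2 to reach multiple of 4; total 16 bytes, alignment 4
payload_len at 0 (size 72, align 8) → ends 72
ttl at 72 (size 1, align 1) → ends 73
pad 1 to align 2 for port
port at 74 (size 2, align 2) → ends 76
pad 4 to align 8 for proto
proto at 80 (size 8, align 8) → ends 88
window at 88 (size 1, align 1) → ends 89
pad 3 to align 4 for version
version at 92 (size 4, align 4) → ends 96
length at 96 (size 16, align 4) → ends 112
within Block: magic at 10
96 + 10 = 106

106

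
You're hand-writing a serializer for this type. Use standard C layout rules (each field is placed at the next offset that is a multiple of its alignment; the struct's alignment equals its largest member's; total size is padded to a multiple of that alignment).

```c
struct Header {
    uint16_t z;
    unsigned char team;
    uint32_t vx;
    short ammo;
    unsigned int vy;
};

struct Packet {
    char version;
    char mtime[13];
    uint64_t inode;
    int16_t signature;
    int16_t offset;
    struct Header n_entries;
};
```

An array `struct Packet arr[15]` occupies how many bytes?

720

Header: z at 0 (size 2, align 2) → ends 2; team at 2 (size 1, align 1) → ends 3; pad 1 to align 4 for vx; vx at 4 (size 4, align 4) → ends 8; ammo at 8 (size 2, align 2) → ends 10; pad 2 to align 4 for vy; vy at 12 (size 4, align 4) → ends 16; total 16 bytes, alignment 4
version at 0 (size 1, align 1) → ends 1
mtime at 1 (size 13, align 1) → ends 14
pad 2 to align 8 for inode
inode at 16 (size 8, align 8) → ends 24
signature at 24 (size 2, align 2) → ends 26
offset at 26 (size 2, align 2) → ends 28
n_entries at 28 (size 16, align 4) → ends 44
tail pad 4 to reach multiple of 8
total 48 bytes, alignment 8
array of 15: 15 × 48 = 720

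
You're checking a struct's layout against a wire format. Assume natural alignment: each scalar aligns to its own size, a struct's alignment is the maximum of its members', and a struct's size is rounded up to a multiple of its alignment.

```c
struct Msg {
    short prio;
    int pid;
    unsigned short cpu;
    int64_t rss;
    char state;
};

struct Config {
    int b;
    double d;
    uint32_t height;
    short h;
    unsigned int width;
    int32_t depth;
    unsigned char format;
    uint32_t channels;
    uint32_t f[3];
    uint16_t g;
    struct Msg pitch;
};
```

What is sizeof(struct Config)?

Msg: @0: prio [2B, align 2] → 2; +2 pad (align 4); @4: pid [4B, align 4] → 8; @8: cpu [2B, align 2] → 10; +6 pad (align 8); @16: rss [8B, align 8] → 24; @24: state [1B, align 1] → 25; +7 tail pad (align 8); size 32, align 8
@0: b [4B, align 4] → 4
+4 pad (align 8)
@8: d [8B, align 8] → 16
@16: height [4B, align 4] → 20
@20: h [2B, align 2] → 22
+2 pad (align 4)
@24: width [4B, align 4] → 28
@28: depth [4B, align 4] → 32
@32: format [1B, align 1] → 33
+3 pad (align 4)
@36: channels [4B, align 4] → 40
@40: f [12B, align 4] → 52
@52: g [2B, align 2] → 54
+2 pad (align 8)
@56: pitch [32B, align 8] → 88
size 88, align 8

88 bytes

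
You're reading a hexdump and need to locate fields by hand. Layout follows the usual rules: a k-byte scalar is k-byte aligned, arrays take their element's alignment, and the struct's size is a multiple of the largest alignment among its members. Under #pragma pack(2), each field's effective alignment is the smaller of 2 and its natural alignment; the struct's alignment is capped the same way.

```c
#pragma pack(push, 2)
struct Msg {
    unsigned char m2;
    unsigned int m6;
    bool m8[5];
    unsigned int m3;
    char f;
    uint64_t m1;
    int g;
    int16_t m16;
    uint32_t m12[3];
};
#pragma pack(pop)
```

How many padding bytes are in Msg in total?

3

0..1  m2  (1B, 1-aligned)
1..2  -- padding (1B)
2..6  m6  (4B, 2-aligned)
6..11  m8  (5B, 1-aligned)
11..12  -- padding (1B)
12..16  m3  (4B, 2-aligned)
16..17  f  (1B, 1-aligned)
17..18  -- padding (1B)
18..26  m1  (8B, 2-aligned)
26..30  g  (4B, 2-aligned)
30..32  m16  (2B, 2-aligned)
32..44  m12  (12B, 2-aligned)
sizeof = 44, alignof = 2
data bytes 41, size 44 → padding 3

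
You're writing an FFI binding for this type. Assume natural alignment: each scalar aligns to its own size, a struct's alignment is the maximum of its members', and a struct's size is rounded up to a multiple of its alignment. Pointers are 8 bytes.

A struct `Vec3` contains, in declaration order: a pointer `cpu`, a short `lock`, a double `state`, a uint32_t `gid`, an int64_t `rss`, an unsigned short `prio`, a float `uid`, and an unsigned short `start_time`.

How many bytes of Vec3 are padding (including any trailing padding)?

18

cpu at 0 (size 8, align 8) → ends 8
lock at 8 (size 2, align 2) → ends 10
pad 6 to align 8 for state
state at 16 (size 8, align 8) → ends 24
gid at 24 (size 4, align 4) → ends 28
pad 4 to align 8 for rss
rss at 32 (size 8, align 8) → ends 40
prio at 40 (size 2, align 2) → ends 42
pad 2 to align 4 for uid
uid at 44 (size 4, align 4) → ends 48
start_time at 48 (size 2, align 2) → ends 50
tail pad 6 to reach multiple of 8
total 56 bytes, alignment 8
data bytes 38, size 56 → padding 18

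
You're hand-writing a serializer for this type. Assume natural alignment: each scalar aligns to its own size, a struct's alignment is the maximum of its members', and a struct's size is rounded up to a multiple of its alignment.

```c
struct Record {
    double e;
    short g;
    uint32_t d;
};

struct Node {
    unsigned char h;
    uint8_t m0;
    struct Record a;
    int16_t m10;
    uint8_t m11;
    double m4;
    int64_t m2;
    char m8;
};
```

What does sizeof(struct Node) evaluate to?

56 bytes

Record: 0..8  e  (8B, 8-aligned); 8..10  g  (2B, 2-aligned); 10..12  -- padding (2B); 12..16  d  (4B, 4-aligned); sizeof = 16, alignof = 8
0..1  h  (1B, 1-aligned)
1..2  m0  (1B, 1-aligned)
2..8  -- padding (6B)
8..24  a  (16B, 8-aligned)
24..26  m10  (2B, 2-aligned)
26..27  m11  (1B, 1-aligned)
27..32  -- padding (5B)
32..40  m4  (8B, 8-aligned)
40..48  m2  (8B, 8-aligned)
48..49  m8  (1B, 1-aligned)
49..56  -- tail padding (7B)
sizeof = 56, alignof = 8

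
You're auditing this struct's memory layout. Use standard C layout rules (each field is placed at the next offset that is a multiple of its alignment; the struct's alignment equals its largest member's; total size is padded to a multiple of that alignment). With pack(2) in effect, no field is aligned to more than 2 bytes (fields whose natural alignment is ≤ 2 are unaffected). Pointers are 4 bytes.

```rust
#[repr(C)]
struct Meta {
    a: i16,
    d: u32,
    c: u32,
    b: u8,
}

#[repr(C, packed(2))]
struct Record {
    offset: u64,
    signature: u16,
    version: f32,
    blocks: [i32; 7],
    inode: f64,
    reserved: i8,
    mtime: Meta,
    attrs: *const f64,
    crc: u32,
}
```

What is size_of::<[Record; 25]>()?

Meta: @0: a [2B, align 2] → 2; +2 pad (align 4); @4: d [4B, align 4] → 8; @8: c [4B, align 4] → 12; @12: b [1B, align 1] → 13; +3 tail pad (align 4); size 16, align 4
@0: offset [8B, align 2] → 8
@8: signature [2B, align 2] → 10
@10: version [4B, align 2] → 14
@14: blocks [28B, align 2] → 42
@42: inode [8B, align 2] → 50
@50: reserved [1B, align 1] → 51
+1 pad (align 2)
@52: mtime [16B, align 2] → 68
@68: attrs [4B, align 2] → 72
@72: crc [4B, align 2] → 76
size 76, align 2
array of 25: 25 × 76 = 1900

1900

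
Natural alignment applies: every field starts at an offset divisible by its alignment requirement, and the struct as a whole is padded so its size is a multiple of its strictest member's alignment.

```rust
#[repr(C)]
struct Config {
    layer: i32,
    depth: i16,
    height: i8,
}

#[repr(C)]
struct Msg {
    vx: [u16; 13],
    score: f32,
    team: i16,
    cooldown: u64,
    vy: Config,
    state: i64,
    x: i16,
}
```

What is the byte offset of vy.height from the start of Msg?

54

Config: layer at 0 (size 4, align 4) → ends 4; depth at 4 (size 2, align 2) → ends 6; height at 6 (size 1, align 1) → ends 7; tail pad 1 to reach multiple of 4; total 8 bytes, alignment 4
vx at 0 (size 26, align 2) → ends 26
pad 2 to align 4 for score
score at 28 (size 4, align 4) → ends 32
team at 32 (size 2, align 2) → ends 34
pad 6 to align 8 for cooldown
cooldown at 40 (size 8, align 8) → ends 48
vy at 48 (size 8, align 4) → ends 56
within Config: height at 6
48 + 6 = 54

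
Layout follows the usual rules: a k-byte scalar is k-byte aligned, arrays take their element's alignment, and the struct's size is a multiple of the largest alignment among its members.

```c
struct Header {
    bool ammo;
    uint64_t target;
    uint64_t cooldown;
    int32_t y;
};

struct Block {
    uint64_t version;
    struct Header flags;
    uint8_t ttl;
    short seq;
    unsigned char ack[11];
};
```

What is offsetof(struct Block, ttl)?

Header: @0: ammo [1B, align 1] → 1; +7 pad (align 8); @8: target [8B, align 8] → 16; @16: cooldown [8B, align 8] → 24; @24: y [4B, align 4] → 28; +4 tail pad (align 8); size 32, align 8
@0: version [8B, align 8] → 8
@8: flags [32B, align 8] → 40
@40: ttl [1B, align 1] → 41

40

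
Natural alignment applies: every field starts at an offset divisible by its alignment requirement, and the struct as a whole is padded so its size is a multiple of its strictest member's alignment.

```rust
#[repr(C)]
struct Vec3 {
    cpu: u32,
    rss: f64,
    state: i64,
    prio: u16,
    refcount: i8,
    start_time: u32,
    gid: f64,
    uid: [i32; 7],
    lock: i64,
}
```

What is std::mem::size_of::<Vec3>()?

0..4  cpu  (4B, 4-aligned)
4..8  -- padding (4B)
8..16  rss  (8B, 8-aligned)
16..24  state  (8B, 8-aligned)
24..26  prio  (2B, 2-aligned)
26..27  refcount  (1B, 1-aligned)
27..28  -- padding (1B)
28..32  start_time  (4B, 4-aligned)
32..40  gid  (8B, 8-aligned)
40..68  uid  (28B, 4-aligned)
68..72  -- padding (4B)
72..80  lock  (8B, 8-aligned)
sizeof = 80, alignof = 8

80 bytes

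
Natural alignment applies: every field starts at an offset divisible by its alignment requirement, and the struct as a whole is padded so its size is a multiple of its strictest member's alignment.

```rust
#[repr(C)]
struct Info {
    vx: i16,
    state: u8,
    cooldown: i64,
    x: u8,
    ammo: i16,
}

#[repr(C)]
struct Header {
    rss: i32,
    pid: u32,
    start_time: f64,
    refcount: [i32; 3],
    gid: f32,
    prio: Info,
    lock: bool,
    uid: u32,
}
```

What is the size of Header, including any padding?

Info: 0..2  vx  (2B, 2-aligned); 2..3  state  (1B, 1-aligned); 3..8  -- padding (5B); 8..16  cooldown  (8B, 8-aligned); 16..17  x  (1B, 1-aligned); 17..18  -- padding (1B); 18..20  ammo  (2B, 2-aligned); 20..24  -- tail padding (4B); sizeof = 24, alignof = 8
0..4  rss  (4B, 4-aligned)
4..8  pid  (4B, 4-aligned)
8..16  start_time  (8B, 8-aligned)
16..28  refcount  (12B, 4-aligned)
28..32  gid  (4B, 4-aligned)
32..56  prio  (24B, 8-aligned)
56..57  lock  (1B, 1-aligned)
57..60  -- padding (3B)
60..64  uid  (4B, 4-aligned)
sizeof = 64, alignof = 8

64 bytes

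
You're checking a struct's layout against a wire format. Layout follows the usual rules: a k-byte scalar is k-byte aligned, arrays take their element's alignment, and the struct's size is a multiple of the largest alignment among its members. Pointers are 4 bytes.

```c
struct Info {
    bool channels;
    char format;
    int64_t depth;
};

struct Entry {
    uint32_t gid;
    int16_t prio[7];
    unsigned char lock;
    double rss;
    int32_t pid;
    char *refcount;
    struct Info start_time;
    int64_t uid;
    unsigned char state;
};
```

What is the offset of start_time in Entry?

Info: channels at 0 (size 1, align 1) → ends 1; format at 1 (size 1, align 1) → ends 2; pad 6 to align 8 for depth; depth at 8 (size 8, align 8) → ends 16; total 16 bytes, alignment 8
gid at 0 (size 4, align 4) → ends 4
prio at 4 (size 14, align 2) → ends 18
lock at 18 (size 1, align 1) → ends 19
pad 5 to align 8 for rss
rss at 24 (size 8, align 8) → ends 32
pid at 32 (size 4, align 4) → ends 36
refcount at 36 (size 4, align 4) → ends 40
start_time at 40 (size 16, align 8) → ends 56

40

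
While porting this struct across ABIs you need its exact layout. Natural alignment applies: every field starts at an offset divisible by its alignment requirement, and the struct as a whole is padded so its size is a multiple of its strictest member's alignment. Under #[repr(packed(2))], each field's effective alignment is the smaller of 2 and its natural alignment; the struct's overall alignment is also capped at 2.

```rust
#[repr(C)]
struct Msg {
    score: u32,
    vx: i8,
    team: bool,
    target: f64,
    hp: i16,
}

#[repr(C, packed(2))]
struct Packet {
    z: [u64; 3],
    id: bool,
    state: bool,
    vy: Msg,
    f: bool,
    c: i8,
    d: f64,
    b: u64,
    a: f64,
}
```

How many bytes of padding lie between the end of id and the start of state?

0

Msg: 0..4  score  (4B, 4-aligned); 4..5  vx  (1B, 1-aligned); 5..6  team  (1B, 1-aligned); 6..8  -- padding (2B); 8..16  target  (8B, 8-aligned); 16..18  hp  (2B, 2-aligned); 18..24  -- tail padding (6B); sizeof = 24, alignof = 8
0..24  z  (24B, 2-aligned)
24..25  id  (1B, 1-aligned)
25..26  state  (1B, 1-aligned)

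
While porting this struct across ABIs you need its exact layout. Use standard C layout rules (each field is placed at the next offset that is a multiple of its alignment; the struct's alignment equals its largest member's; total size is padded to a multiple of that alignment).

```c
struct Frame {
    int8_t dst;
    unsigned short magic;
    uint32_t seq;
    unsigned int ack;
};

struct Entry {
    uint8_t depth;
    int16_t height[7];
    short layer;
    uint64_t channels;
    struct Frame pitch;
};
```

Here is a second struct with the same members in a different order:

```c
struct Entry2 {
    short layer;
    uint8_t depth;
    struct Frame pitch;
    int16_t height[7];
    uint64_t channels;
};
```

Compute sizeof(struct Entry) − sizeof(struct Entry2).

Frame: 0..1  dst  (1B, 1-aligned); 1..2  -- padding (1B); 2..4  magic  (2B, 2-aligned); 4..8  seq  (4B, 4-aligned); 8..12  ack  (4B, 4-aligned); sizeof = 12, alignof = 4
0..1  depth  (1B, 1-aligned)
1..2  -- padding (1B)
2..16  height  (14B, 2-aligned)
16..18  layer  (2B, 2-aligned)
18..24  -- padding (6B)
24..32  channels  (8B, 8-aligned)
32..44  pitch  (12B, 4-aligned)
44..48  -- tail padding (4B)
sizeof = 48, alignof = 8
— Entry2 —
0..2  layer  (2B, 2-aligned)
2..3  depth  (1B, 1-aligned)
3..4  -- padding (1B)
4..16  pitch  (12B, 4-aligned)
16..30  height  (14B, 2-aligned)
30..32  -- padding (2B)
32..40  channels  (8B, 8-aligned)
sizeof = 40, alignof = 8
48 − 40 = 8

8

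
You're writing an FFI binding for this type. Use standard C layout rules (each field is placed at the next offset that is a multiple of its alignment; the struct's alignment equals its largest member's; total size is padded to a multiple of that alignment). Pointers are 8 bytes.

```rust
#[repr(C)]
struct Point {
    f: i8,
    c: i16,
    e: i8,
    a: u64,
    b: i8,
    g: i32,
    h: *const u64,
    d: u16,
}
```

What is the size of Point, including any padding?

f at 0 (size 1, align 1) → ends 1
pad 1 to align 2 for c
c at 2 (size 2, align 2) → ends 4
e at 4 (size 1, align 1) → ends 5
pad 3 to align 8 for a
a at 8 (size 8, align 8) → ends 16
b at 16 (size 1, align 1) → ends 17
pad 3 to align 4 for g
g at 20 (size 4, align 4) → ends 24
h at 24 (size 8, align 8) → ends 32
d at 32 (size 2, align 2) → ends 34
tail pad 6 to reach multiple of 8
total 40 bytes, alignment 8

40 bytes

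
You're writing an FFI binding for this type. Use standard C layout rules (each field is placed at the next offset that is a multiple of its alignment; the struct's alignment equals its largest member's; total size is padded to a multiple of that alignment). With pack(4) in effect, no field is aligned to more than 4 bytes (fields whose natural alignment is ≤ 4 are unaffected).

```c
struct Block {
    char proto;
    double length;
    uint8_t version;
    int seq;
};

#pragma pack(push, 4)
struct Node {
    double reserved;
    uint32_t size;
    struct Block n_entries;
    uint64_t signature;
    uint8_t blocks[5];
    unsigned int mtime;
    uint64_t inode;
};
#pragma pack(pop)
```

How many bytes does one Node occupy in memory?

64

Block: @0: proto [1B, align 1] → 1; +7 pad (align 8); @8: length [8B, align 8] → 16; @16: version [1B, align 1] → 17; +3 pad (align 4); @20: seq [4B, align 4] → 24; size 24, align 8
@0: reserved [8B, align 4] → 8
@8: size [4B, align 4] → 12
@12: n_entries [24B, align 4] → 36
@36: signature [8B, align 4] → 44
@44: blocks [5B, align 1] → 49
+3 pad (align 4)
@52: mtime [4B, align 4] → 56
@56: inode [8B, align 4] → 64
size 64, align 4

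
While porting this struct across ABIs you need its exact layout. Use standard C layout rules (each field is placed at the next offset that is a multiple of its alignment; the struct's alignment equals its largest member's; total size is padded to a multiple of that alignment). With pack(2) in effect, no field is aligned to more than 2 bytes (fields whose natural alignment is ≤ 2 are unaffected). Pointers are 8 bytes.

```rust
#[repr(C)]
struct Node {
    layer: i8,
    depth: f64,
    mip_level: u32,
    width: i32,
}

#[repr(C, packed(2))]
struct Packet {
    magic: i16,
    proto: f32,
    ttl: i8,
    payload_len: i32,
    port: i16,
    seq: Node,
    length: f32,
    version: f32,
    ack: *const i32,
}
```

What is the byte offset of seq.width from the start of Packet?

Node: @0: layer [1B, align 1] → 1; +7 pad (align 8); @8: depth [8B, align 8] → 16; @16: mip_level [4B, align 4] → 20; @20: width [4B, align 4] → 24; size 24, align 8
@0: magic [2B, align 2] → 2
@2: proto [4B, align 2] → 6
@6: ttl [1B, align 1] → 7
+1 pad (align 2)
@8: payload_len [4B, align 2] → 12
@12: port [2B, align 2] → 14
@14: seq [24B, align 2] → 38
within Node: width at 20
14 + 20 = 34

34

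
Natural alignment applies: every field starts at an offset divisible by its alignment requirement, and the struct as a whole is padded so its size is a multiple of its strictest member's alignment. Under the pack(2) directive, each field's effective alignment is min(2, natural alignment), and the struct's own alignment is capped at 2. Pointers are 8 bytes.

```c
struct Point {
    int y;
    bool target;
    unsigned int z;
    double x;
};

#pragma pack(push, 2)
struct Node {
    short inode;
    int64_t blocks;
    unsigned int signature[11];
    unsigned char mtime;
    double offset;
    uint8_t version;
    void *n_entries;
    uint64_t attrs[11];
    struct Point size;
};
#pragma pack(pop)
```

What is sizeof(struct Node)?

186 bytes

Point: @0: y [4B, align 4] → 4; @4: target [1B, align 1] → 5; +3 pad (align 4); @8: z [4B, align 4] → 12; +4 pad (align 8); @16: x [8B, align 8] → 24; size 24, align 8
@0: inode [2B, align 2] → 2
@2: blocks [8B, align 2] → 10
@10: signature [44B, align 2] → 54
@54: mtime [1B, align 1] → 55
+1 pad (align 2)
@56: offset [8B, align 2] → 64
@64: version [1B, align 1] → 65
+1 pad (align 2)
@66: n_entries [8B, align 2] → 74
@74: attrs [88B, align 2] → 162
@162: size [24B, align 2] → 186
size 186, align 2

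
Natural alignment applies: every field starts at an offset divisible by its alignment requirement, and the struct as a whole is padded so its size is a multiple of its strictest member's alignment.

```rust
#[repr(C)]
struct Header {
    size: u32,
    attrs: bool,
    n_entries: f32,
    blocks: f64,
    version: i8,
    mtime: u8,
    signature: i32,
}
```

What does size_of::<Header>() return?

32 bytes

0..4  size  (4B, 4-aligned)
4..5  attrs  (1B, 1-aligned)
5..8  -- padding (3B)
8..12  n_entries  (4B, 4-aligned)
12..16  -- padding (4B)
16..24  blocks  (8B, 8-aligned)
24..25  version  (1B, 1-aligned)
25..26  mtime  (1B, 1-aligned)
26..28  -- padding (2B)
28..32  signature  (4B, 4-aligned)
sizeof = 32, alignof = 8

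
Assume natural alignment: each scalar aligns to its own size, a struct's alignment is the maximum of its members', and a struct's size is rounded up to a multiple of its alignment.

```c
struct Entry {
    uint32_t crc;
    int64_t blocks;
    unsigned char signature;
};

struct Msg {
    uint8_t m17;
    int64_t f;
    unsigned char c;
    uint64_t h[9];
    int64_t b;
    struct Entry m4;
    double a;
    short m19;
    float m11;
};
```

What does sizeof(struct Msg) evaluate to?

Entry: 0..4  crc  (4B, 4-aligned); 4..8  -- padding (4B); 8..16  blocks  (8B, 8-aligned); 16..17  signature  (1B, 1-aligned); 17..24  -- tail padding (7B); sizeof = 24, alignof = 8
0..1  m17  (1B, 1-aligned)
1..8  -- padding (7B)
8..16  f  (8B, 8-aligned)
16..17  c  (1B, 1-aligned)
17..24  -- padding (7B)
24..96  h  (72B, 8-aligned)
96..104  b  (8B, 8-aligned)
104..128  m4  (24B, 8-aligned)
128..136  a  (8B, 8-aligned)
136..138  m19  (2B, 2-aligned)
138..140  -- padding (2B)
140..144  m11  (4B, 4-aligned)
sizeof = 144, alignof = 8

144 bytes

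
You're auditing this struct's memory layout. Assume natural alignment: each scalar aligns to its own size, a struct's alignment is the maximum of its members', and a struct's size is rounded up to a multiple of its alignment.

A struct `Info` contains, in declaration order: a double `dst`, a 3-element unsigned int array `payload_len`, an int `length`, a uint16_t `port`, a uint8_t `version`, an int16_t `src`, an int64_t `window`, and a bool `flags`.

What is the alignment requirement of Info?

8

member alignments: dst=8, payload_len=4, length=4, port=2, version=1, src=2, window=8, flags=1
max = 8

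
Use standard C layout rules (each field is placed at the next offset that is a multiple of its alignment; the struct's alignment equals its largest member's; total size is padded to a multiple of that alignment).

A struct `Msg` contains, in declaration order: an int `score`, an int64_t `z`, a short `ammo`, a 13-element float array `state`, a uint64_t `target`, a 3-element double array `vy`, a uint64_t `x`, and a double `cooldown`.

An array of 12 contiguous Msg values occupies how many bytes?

score at 0 (size 4, align 4) → ends 4
pad 4 to align 8 for z
z at 8 (size 8, align 8) → ends 16
ammo at 16 (size 2, align 2) → ends 18
pad 2 to align 4 for state
state at 20 (size 52, align 4) → ends 72
target at 72 (size 8, align 8) → ends 80
vy at 80 (size 24, align 8) → ends 104
x at 104 (size 8, align 8) → ends 112
cooldown at 112 (size 8, align 8) → ends 120
total 120 bytes, alignment 8
array of 12: 12 × 120 = 1440

1440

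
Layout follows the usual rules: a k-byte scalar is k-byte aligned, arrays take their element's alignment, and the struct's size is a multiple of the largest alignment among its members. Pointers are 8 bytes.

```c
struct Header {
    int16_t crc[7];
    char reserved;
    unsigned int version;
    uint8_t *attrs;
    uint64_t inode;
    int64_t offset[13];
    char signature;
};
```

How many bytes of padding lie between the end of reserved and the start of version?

1

@0: crc [14B, align 2] → 14
@14: reserved [1B, align 1] → 15
+1 pad (align 4)
@16: version [4B, align 4] → 20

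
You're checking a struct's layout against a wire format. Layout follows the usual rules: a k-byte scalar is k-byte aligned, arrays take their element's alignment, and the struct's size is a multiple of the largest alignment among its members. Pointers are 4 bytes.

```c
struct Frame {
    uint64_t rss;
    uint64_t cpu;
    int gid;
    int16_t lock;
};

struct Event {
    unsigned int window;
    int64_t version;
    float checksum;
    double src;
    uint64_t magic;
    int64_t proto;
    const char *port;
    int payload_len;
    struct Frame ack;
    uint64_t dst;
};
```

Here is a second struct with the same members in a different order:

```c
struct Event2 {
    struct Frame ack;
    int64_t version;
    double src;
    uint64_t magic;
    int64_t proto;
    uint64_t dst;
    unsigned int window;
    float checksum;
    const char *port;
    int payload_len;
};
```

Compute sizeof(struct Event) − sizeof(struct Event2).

8

Frame: 0..8  rss  (8B, 8-aligned); 8..16  cpu  (8B, 8-aligned); 16..20  gid  (4B, 4-aligned); 20..22  lock  (2B, 2-aligned); 22..24  -- tail padding (2B); sizeof = 24, alignof = 8
0..4  window  (4B, 4-aligned)
4..8  -- padding (4B)
8..16  version  (8B, 8-aligned)
16..20  checksum  (4B, 4-aligned)
20..24  -- padding (4B)
24..32  src  (8B, 8-aligned)
32..40  magic  (8B, 8-aligned)
40..48  proto  (8B, 8-aligned)
48..52  port  (4B, 4-aligned)
52..56  payload_len  (4B, 4-aligned)
56..80  ack  (24B, 8-aligned)
80..88  dst  (8B, 8-aligned)
sizeof = 88, alignof = 8
— Event2 —
0..24  ack  (24B, 8-aligned)
24..32  version  (8B, 8-aligned)
32..40  src  (8B, 8-aligned)
40..48  magic  (8B, 8-aligned)
48..56  proto  (8B, 8-aligned)
56..64  dst  (8B, 8-aligned)
64..68  window  (4B, 4-aligned)
68..72  checksum  (4B, 4-aligned)
72..76  port  (4B, 4-aligned)
76..80  payload_len  (4B, 4-aligned)
sizeof = 80, alignof = 8
88 − 80 = 8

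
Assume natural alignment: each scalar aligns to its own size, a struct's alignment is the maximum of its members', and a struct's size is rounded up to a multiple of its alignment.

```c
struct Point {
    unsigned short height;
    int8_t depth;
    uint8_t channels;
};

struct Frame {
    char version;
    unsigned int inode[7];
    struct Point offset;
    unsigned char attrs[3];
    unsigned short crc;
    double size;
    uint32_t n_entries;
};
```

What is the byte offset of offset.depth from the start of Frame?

Point: @0: height [2B, align 2] → 2; @2: depth [1B, align 1] → 3; @3: channels [1B, align 1] → 4; size 4, align 2
@0: version [1B, align 1] → 1
+3 pad (align 4)
@4: inode [28B, align 4] → 32
@32: offset [4B, align 2] → 36
within Point: depth at 2
32 + 2 = 34

34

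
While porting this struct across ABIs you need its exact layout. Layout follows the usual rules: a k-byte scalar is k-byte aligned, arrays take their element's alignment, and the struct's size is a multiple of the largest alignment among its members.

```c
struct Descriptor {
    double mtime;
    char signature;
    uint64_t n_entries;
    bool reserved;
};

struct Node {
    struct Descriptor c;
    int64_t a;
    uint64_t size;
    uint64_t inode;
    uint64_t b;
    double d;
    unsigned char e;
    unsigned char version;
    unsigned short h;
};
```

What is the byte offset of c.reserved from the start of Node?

24

Descriptor: 0..8  mtime  (8B, 8-aligned); 8..9  signature  (1B, 1-aligned); 9..16  -- padding (7B); 16..24  n_entries  (8B, 8-aligned); 24..25  reserved  (1B, 1-aligned); 25..32  -- tail padding (7B); sizeof = 32, alignof = 8
0..32  c  (32B, 8-aligned)
within Descriptor: reserved at 24
0 + 24 = 24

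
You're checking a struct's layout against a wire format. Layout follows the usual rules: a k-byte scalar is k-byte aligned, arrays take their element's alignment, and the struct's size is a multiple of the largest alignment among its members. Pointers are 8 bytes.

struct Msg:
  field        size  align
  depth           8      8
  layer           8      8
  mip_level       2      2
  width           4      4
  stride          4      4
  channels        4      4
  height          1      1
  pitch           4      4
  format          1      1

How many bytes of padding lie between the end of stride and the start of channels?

depth at 0 (size 8, align 8) → ends 8
layer at 8 (size 8, align 8) → ends 16
mip_level at 16 (size 2, align 2) → ends 18
pad 2 to align 4 for width
width at 20 (size 4, align 4) → ends 24
stride at 24 (size 4, align 4) → ends 28
channels at 28 (size 4, align 4) → ends 32

0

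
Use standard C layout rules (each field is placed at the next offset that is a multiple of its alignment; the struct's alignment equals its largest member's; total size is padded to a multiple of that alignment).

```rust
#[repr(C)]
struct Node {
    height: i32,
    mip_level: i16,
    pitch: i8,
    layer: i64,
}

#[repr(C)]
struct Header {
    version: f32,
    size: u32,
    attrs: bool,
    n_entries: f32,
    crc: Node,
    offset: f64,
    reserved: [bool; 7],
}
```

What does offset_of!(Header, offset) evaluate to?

32

Node: @0: height [4B, align 4] → 4; @4: mip_level [2B, align 2] → 6; @6: pitch [1B, align 1] → 7; +1 pad (align 8); @8: layer [8B, align 8] → 16; size 16, align 8
@0: version [4B, align 4] → 4
@4: size [4B, align 4] → 8
@8: attrs [1B, align 1] → 9
+3 pad (align 4)
@12: n_entries [4B, align 4] → 16
@16: crc [16B, align 8] → 32
@32: offset [8B, align 8] → 40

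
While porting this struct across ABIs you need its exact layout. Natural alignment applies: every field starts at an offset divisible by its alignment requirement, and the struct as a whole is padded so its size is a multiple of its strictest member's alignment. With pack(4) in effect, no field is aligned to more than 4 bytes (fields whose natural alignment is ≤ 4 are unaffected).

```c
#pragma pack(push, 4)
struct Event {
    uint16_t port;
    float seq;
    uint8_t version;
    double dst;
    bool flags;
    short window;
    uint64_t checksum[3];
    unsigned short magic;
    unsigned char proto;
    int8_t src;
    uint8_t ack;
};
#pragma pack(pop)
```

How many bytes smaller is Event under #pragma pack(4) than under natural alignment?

8

natural layout:
  0..2  port  (2B, 2-aligned)
  2..4  -- padding (2B)
  4..8  seq  (4B, 4-aligned)
  8..9  version  (1B, 1-aligned)
  9..16  -- padding (7B)
  16..24  dst  (8B, 8-aligned)
  24..25  flags  (1B, 1-aligned)
  25..26  -- padding (1B)
  26..28  window  (2B, 2-aligned)
  28..32  -- padding (4B)
  32..56  checksum  (24B, 8-aligned)
  56..58  magic  (2B, 2-aligned)
  58..59  proto  (1B, 1-aligned)
  59..60  src  (1B, 1-aligned)
  60..61  ack  (1B, 1-aligned)
  61..64  -- tail padding (3B)
  sizeof = 64, alignof = 8
packed(4) layout:
  0..2  port  (2B, 2-aligned)
  2..4  -- padding (2B)
  4..8  seq  (4B, 4-aligned)
  8..9  version  (1B, 1-aligned)
  9..12  -- padding (3B)
  12..20  dst  (8B, 4-aligned)
  20..21  flags  (1B, 1-aligned)
  21..22  -- padding (1B)
  22..24  window  (2B, 2-aligned)
  24..48  checksum  (24B, 4-aligned)
  48..50  magic  (2B, 2-aligned)
  50..51  proto  (1B, 1-aligned)
  51..52  src  (1B, 1-aligned)
  52..53  ack  (1B, 1-aligned)
  53..56  -- tail padding (3B)
  sizeof = 56, alignof = 4
64 − 56 = 8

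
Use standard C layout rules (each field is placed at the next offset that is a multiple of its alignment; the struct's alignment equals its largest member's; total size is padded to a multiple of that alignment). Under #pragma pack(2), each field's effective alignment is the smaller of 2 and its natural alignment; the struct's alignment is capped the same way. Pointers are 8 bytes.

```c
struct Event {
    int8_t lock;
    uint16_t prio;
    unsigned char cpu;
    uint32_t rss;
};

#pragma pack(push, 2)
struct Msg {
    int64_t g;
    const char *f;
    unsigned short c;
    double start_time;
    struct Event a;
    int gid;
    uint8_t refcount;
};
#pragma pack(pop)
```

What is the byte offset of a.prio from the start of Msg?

Event: @0: lock [1B, align 1] → 1; +1 pad (align 2); @2: prio [2B, align 2] → 4; @4: cpu [1B, align 1] → 5; +3 pad (align 4); @8: rss [4B, align 4] → 12; size 12, align 4
@0: g [8B, align 2] → 8
@8: f [8B, align 2] → 16
@16: c [2B, align 2] → 18
@18: start_time [8B, align 2] → 26
@26: a [12B, align 2] → 38
within Event: prio at 2
26 + 2 = 28

28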